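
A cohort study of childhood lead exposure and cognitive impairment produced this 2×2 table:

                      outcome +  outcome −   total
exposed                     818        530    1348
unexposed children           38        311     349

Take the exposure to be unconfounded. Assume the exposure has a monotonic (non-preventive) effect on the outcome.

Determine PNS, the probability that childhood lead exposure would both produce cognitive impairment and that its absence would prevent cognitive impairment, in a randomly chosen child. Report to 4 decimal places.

PNS ≈ 0.4979

p₁ = P(outcome | exposed) = 818/1348 = 0.60682
p₀ = P(outcome | unexposed) = 38/349 = 0.10888
Under exogeneity and monotonicity, PNS = p₁ − p₀.
PNS = 0.60682 − 0.10888 = 0.49794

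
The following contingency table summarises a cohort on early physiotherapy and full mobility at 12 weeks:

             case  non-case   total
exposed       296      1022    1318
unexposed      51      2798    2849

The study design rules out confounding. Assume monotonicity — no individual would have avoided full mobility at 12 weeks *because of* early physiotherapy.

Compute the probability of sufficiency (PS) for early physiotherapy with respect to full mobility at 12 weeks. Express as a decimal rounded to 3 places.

p₁ = P(outcome | exposed) = 296/1318 = 0.22458
p₀ = P(outcome | unexposed) = 51/2849 = 0.017901
Under exogeneity and monotonicity, PS = (p₁ − p₀) / (1 − p₀).
PS = (0.22458 − 0.017901) / (1 − 0.017901) = 0.20668 / 0.9821 ≈ 0.2104

PS ≈ 0.210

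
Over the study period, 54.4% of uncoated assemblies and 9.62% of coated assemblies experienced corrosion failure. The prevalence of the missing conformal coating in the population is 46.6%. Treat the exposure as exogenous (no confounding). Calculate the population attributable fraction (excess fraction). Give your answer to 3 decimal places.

p₁ = 0.544, p₀ = 0.0962.
Overall risk P(Y=1) = π·p₁ + (1−π)·p₀ = 0.466×0.544 + 0.534×0.0962 = 0.30487.
Under exogeneity, PAF = [P(Y=1) − p₀] / P(Y=1).
PAF = (0.30487 − 0.0962) / 0.30487 ≈ 0.6845

PAF ≈ 0.684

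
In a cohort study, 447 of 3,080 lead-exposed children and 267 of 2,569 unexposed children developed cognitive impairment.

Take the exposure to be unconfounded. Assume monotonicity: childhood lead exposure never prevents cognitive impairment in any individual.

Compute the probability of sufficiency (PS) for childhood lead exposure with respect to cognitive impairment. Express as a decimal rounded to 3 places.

p₁ = P(outcome | exposed) = 447/3080 = 0.14513
p₀ = P(outcome | unexposed) = 267/2569 = 0.10393
Under exogeneity and monotonicity, PS = (p₁ − p₀) / (1 − p₀).
PS = (0.14513 − 0.10393) / (1 − 0.10393) = 0.041198 / 0.89607 ≈ 0.0460

PS ≈ 0.046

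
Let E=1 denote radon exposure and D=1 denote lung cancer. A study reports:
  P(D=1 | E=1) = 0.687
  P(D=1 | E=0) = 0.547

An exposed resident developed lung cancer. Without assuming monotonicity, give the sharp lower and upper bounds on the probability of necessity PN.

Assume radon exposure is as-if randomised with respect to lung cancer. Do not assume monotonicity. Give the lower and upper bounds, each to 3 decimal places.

Let p₁ = 0.687, p₀ = 0.547.
Under exogeneity alone the bounds on PN are max{0,(p₁−p₀)/p₁} ≤ PN ≤ min{1,(1−p₀)/p₁}.
  lower = (p₁ − p₀)/p₁ = 0.14 / 0.687 ≈ 0.2038
  upper = min{1, (1 − p₀)/p₁} = 0.453 / 0.687 ≈ 0.6594

0.204 ≤ PN ≤ 0.659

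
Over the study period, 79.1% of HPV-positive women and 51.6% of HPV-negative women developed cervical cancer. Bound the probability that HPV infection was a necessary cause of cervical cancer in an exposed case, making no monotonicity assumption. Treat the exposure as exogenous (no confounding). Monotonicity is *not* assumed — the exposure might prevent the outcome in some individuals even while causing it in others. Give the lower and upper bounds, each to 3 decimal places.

p₁ = 0.791, p₀ = 0.516.
Under exogeneity alone the bounds on PN are max{0,(p₁−p₀)/p₁} ≤ PN ≤ min{1,(1−p₀)/p₁}.
  lower = (p₁ − p₀)/p₁ = 0.275 / 0.791 ≈ 0.3477
  upper = min{1, (1 − p₀)/p₁} = 0.484 / 0.791 ≈ 0.6119

0.348 ≤ PN ≤ 0.612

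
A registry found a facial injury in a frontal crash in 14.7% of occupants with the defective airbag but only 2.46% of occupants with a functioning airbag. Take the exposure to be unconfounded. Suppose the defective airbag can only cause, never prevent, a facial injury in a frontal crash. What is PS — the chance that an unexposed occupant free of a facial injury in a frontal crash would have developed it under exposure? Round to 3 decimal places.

p₁ = 0.147, p₀ = 0.0246.
Under exogeneity and monotonicity, PS = (p₁ − p₀) / (1 − p₀).
PS = (0.147 − 0.0246) / (1 − 0.0246) = 0.1224 / 0.9754 ≈ 0.1255

PS ≈ 0.125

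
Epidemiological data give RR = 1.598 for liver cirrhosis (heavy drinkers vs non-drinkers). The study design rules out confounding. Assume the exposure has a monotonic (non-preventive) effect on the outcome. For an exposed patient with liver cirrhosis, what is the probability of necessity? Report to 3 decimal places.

PN ≈ 0.374

Under exogeneity and monotonicity, PN = (RR − 1) / RR = 1 − 1/RR.
PN = (1.598 − 1) / 1.598 = 0.598 / 1.598 ≈ 0.3742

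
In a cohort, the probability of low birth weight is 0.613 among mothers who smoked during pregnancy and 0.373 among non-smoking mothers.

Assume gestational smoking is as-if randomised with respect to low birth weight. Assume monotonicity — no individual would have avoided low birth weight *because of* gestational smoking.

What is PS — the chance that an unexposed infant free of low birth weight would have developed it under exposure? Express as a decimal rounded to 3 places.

Let p₁ = 0.613, p₀ = 0.373.
Under exogeneity and monotonicity, PS = (p₁ − p₀) / (1 − p₀).
PS = (0.613 − 0.373) / (1 − 0.373) = 0.24 / 0.627 ≈ 0.3828

PS ≈ 0.383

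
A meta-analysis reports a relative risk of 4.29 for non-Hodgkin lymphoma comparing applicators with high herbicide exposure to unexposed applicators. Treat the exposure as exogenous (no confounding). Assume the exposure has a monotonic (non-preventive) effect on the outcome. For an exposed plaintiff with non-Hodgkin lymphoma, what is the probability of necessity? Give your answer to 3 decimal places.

PN ≈ 0.767

Under exogeneity and monotonicity, PN = (RR − 1) / RR = 1 − 1/RR.
PN = (4.29 − 1) / 4.29 = 3.29 / 4.29 ≈ 0.7669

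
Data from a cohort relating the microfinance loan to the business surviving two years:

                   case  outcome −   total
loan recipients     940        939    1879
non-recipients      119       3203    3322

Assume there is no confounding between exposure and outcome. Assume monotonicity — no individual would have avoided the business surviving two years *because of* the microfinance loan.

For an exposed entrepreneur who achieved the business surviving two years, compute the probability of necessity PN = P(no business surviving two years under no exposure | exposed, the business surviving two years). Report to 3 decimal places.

PN ≈ 0.928

p₁ = P(outcome | exposed) = 940/1879 = 0.50027
p₀ = P(outcome | unexposed) = 119/3322 = 0.035822
Under exogeneity and monotonicity, PN = (p₁ − p₀)/p₁.
PN = (0.50027 − 0.035822) / 0.50027 ≈ 0.9284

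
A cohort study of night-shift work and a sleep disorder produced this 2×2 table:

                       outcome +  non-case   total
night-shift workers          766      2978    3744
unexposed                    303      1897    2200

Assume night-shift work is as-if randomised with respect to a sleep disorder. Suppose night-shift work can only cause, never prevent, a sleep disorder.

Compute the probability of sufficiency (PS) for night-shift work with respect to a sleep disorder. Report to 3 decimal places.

p₁ = P(outcome | exposed) = 766/3744 = 0.20459
p₀ = P(outcome | unexposed) = 303/2200 = 0.13773
Under exogeneity and monotonicity, PS = (p₁ − p₀) / (1 − p₀).
PS = (0.20459 − 0.13773) / (1 − 0.13773) = 0.066867 / 0.86227 ≈ 0.0775

PS ≈ 0.078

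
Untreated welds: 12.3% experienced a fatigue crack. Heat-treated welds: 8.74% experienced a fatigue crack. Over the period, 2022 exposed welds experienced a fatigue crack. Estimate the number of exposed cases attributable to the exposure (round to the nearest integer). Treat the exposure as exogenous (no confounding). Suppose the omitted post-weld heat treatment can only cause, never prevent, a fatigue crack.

p₁ = 0.123, p₀ = 0.0874.
PN = (p₁ − p₀)/p₁ = (0.123 − 0.0874) / 0.123 ≈ 0.28943.
Attributable cases ≈ PN × (exposed cases) = 0.28943 × 2022 ≈ 585.23.

about 585 cases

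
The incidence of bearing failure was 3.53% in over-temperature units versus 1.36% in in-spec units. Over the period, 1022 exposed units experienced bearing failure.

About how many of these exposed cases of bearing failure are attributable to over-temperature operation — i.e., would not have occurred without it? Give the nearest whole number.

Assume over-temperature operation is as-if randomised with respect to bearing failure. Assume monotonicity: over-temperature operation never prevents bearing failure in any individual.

about 628 cases

p₁ = 0.0353, p₀ = 0.0136.
PN = (p₁ − p₀)/p₁ = (0.0353 − 0.0136) / 0.0353 ≈ 0.61473.
Attributable cases ≈ PN × (exposed cases) = 0.61473 × 1022 ≈ 628.25.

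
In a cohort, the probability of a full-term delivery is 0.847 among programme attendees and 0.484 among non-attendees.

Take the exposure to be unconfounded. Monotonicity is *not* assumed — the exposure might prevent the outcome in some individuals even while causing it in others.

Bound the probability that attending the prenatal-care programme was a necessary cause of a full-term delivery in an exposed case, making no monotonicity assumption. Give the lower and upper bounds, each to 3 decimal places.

0.429 ≤ PN ≤ 0.609

Let p₁ = 0.847, p₀ = 0.484.
Under exogeneity alone the bounds on PN are max{0,(p₁−p₀)/p₁} ≤ PN ≤ min{1,(1−p₀)/p₁}.
  lower = (p₁ − p₀)/p₁ = 0.363 / 0.847 ≈ 0.4286
  upper = min{1, (1 − p₀)/p₁} = 0.516 / 0.847 ≈ 0.6092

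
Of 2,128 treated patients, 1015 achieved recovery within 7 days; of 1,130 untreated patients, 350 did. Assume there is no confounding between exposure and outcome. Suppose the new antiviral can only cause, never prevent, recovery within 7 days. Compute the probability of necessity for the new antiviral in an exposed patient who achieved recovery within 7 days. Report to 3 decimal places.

PN ≈ 0.351

p₁ = P(outcome | exposed) = 1015/2128 = 0.47697
p₀ = P(outcome | unexposed) = 350/1130 = 0.30973
Under exogeneity and monotonicity, PN = (p₁ − p₀) / p₁.
PN = (0.47697 − 0.30973) / 0.47697 = 0.16724 / 0.47697 ≈ 0.3506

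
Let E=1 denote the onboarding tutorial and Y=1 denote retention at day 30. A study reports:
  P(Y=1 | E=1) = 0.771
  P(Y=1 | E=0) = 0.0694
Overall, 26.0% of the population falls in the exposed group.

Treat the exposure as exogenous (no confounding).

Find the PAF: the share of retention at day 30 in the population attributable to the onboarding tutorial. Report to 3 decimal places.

Let p₁ = 0.771, p₀ = 0.0694.
Overall risk P(Y=1) = π·p₁ + (1−π)·p₀ = 0.26×0.771 + 0.74×0.0694 = 0.25182.
Under exogeneity, PAF = [P(Y=1) − p₀] / P(Y=1).
PAF = (0.25182 − 0.0694) / 0.25182 ≈ 0.7244

PAF ≈ 0.724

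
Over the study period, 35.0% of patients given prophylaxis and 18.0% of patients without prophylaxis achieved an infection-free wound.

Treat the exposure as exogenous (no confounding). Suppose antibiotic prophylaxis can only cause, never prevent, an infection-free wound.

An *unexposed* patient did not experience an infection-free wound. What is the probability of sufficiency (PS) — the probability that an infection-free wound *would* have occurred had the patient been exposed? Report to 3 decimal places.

p₁ = 0.35, p₀ = 0.18.
Under exogeneity and monotonicity, PS = (p₁ − p₀) / (1 − p₀).
PS = (0.35 − 0.18) / (1 − 0.18) = 0.17 / 0.82 ≈ 0.2073

PS ≈ 0.207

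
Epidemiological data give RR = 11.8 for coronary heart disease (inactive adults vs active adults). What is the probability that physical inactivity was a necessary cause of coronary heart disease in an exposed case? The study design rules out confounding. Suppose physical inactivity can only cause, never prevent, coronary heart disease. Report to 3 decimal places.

Under exogeneity and monotonicity, PN = (RR − 1) / RR = 1 − 1/RR.
PN = (11.8 − 1) / 11.8 = 10.8 / 11.8 ≈ 0.9153

PN ≈ 0.915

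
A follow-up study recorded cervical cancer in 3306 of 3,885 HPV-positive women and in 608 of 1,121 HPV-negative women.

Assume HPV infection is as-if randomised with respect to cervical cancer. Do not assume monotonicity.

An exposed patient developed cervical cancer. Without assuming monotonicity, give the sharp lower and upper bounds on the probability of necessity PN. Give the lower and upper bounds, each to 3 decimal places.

p₁ = P(outcome | exposed) = 3306/3885 = 0.85097
p₀ = P(outcome | unexposed) = 608/1121 = 0.54237
Under exogeneity alone the bounds on PN are max{0,(p₁−p₀)/p₁} ≤ PN ≤ min{1,(1−p₀)/p₁}.
  lower = (p₁ − p₀)/p₁ = 0.30859 / 0.85097 ≈ 0.3626
  upper = min{1, (1 − p₀)/p₁} = 0.45763 / 0.85097 ≈ 0.5378

0.363 ≤ PN ≤ 0.538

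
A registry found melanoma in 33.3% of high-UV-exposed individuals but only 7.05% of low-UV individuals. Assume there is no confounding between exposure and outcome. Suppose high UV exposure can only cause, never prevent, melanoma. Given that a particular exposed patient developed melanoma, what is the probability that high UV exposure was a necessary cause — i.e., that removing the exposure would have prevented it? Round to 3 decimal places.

p₁ = 0.333, p₀ = 0.0705.
Under exogeneity and monotonicity, PN = (p₁ − p₀) / p₁.
PN = (0.333 − 0.0705) / 0.333 = 0.2625 / 0.333 ≈ 0.7883

PN ≈ 0.788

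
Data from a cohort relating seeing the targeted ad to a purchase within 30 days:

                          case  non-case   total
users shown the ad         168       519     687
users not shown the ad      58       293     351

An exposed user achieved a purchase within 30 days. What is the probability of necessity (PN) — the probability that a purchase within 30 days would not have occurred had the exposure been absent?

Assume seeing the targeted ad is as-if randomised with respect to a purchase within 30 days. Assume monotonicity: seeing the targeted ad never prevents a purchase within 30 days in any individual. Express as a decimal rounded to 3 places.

p₁ = P(outcome | exposed) = 168/687 = 0.24454
p₀ = P(outcome | unexposed) = 58/351 = 0.16524
Under exogeneity and monotonicity, PN = (p₁ − p₀)/p₁.
PN = (0.24454 − 0.16524) / 0.24454 ≈ 0.3243

PN ≈ 0.324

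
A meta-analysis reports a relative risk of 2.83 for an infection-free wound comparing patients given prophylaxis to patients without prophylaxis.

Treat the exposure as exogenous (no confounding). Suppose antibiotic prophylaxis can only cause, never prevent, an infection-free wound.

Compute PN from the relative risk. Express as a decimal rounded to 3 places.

Under exogeneity and monotonicity, PN = (RR − 1) / RR = 1 − 1/RR.
PN = (2.83 − 1) / 2.83 = 1.83 / 2.83 ≈ 0.6466

PN ≈ 0.647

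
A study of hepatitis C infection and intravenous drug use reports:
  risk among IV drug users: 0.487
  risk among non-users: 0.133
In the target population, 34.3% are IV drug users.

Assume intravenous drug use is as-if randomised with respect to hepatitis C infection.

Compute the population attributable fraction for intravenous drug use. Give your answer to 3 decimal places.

Let p₁ = 0.487, p₀ = 0.133.
Overall risk P(Y=1) = π·p₁ + (1−π)·p₀ = 0.343×0.487 + 0.657×0.133 = 0.25442.
Under exogeneity, PAF = [P(Y=1) − p₀] / P(Y=1).
PAF = (0.25442 − 0.133) / 0.25442 ≈ 0.4772

PAF ≈ 0.477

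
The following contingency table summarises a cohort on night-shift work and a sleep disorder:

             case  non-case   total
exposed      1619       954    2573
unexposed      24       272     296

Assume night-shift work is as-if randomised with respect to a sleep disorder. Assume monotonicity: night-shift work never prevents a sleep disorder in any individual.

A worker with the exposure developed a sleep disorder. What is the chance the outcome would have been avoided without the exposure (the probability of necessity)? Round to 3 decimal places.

p₁ = P(outcome | exposed) = 1619/2573 = 0.62923
p₀ = P(outcome | unexposed) = 24/296 = 0.081081
Under exogeneity and monotonicity, PN = (p₁ − p₀)/p₁.
PN = (0.62923 − 0.081081) / 0.62923 ≈ 0.8711

PN ≈ 0.871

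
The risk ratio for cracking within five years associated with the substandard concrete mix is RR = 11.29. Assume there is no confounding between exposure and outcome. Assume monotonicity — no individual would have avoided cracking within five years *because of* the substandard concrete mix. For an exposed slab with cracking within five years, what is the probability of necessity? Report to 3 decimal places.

PN ≈ 0.911

Under exogeneity and monotonicity, PN = (RR − 1) / RR = 1 − 1/RR.
PN = (11.29 − 1) / 11.29 = 10.29 / 11.29 ≈ 0.9114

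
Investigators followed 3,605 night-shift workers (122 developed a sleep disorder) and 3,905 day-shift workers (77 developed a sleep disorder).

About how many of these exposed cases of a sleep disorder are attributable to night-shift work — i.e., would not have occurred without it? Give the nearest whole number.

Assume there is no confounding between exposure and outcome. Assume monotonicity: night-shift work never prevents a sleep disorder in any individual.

about 51 cases

p₁ = P(outcome | exposed) = 122/3605 = 0.033842
p₀ = P(outcome | unexposed) = 77/3905 = 0.019718
PN = (p₁ − p₀)/p₁ = (0.033842 − 0.019718) / 0.033842 ≈ 0.41734.
Attributable cases ≈ PN × (exposed cases) = 0.41734 × 122 ≈ 50.92.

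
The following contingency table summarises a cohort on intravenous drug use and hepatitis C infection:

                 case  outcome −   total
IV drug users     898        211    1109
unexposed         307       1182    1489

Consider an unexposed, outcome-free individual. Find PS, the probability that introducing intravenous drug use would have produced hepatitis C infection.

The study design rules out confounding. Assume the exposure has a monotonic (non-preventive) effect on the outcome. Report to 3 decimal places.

p₁ = P(outcome | exposed) = 898/1109 = 0.80974
p₀ = P(outcome | unexposed) = 307/1489 = 0.20618
Under exogeneity and monotonicity, PS = (p₁ − p₀) / (1 − p₀).
PS = (0.80974 − 0.20618) / (1 − 0.20618) = 0.60356 / 0.79382 ≈ 0.7603

PS ≈ 0.760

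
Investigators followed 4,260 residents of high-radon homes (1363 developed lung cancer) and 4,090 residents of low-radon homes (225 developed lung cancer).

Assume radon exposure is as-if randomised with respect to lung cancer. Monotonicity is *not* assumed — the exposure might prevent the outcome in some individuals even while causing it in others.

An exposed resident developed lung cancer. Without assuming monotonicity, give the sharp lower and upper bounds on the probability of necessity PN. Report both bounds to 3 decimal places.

0.828 ≤ PN ≤ 1.000

p₁ = P(outcome | exposed) = 1363/4260 = 0.31995
p₀ = P(outcome | unexposed) = 225/4090 = 0.055012
Under exogeneity alone the bounds on PN are max{0,(p₁−p₀)/p₁} ≤ PN ≤ min{1,(1−p₀)/p₁}.
  lower = (p₁ − p₀)/p₁ = 0.26494 / 0.31995 ≈ 0.8281
  upper = min{1, (1 − p₀)/p₁} = 0.94499 / 0.31995 ≈ 2.9535 → capped at 1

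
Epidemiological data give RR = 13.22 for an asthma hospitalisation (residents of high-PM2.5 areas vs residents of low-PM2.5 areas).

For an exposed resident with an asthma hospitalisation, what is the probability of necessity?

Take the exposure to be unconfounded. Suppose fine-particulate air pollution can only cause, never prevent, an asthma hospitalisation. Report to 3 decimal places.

PN ≈ 0.924

Under exogeneity and monotonicity, PN = (RR − 1) / RR = 1 − 1/RR.
PN = (13.22 − 1) / 13.22 = 12.22 / 13.22 ≈ 0.9244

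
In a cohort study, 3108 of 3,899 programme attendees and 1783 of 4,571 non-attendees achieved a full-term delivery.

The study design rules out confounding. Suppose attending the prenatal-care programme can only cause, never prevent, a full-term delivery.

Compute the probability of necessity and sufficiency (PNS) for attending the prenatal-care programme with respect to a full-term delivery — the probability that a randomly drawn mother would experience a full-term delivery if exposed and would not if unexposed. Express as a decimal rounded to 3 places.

p₁ = P(outcome | exposed) = 3108/3899 = 0.79713
p₀ = P(outcome | unexposed) = 1783/4571 = 0.39007
Under exogeneity and monotonicity, PNS = p₁ − p₀.
PNS = 0.79713 − 0.39007 = 0.40706

PNS ≈ 0.407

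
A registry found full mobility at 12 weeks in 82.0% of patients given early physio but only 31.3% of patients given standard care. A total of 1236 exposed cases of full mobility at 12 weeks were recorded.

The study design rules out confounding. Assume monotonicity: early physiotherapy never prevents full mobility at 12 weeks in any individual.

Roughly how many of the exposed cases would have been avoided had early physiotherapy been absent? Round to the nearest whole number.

about 764 cases

p₁ = 0.82, p₀ = 0.313.
PN = (p₁ − p₀)/p₁ = (0.82 − 0.313) / 0.82 ≈ 0.61829.
Attributable cases ≈ PN × (exposed cases) = 0.61829 × 1236 ≈ 764.21.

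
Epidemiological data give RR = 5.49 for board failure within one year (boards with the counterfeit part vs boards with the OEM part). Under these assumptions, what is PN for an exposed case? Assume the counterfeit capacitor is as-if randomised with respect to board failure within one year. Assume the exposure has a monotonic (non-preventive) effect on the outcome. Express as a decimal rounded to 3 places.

Under exogeneity and monotonicity, PN = (RR − 1) / RR = 1 − 1/RR.
PN = (5.49 − 1) / 5.49 = 4.49 / 5.49 ≈ 0.8179

PN ≈ 0.818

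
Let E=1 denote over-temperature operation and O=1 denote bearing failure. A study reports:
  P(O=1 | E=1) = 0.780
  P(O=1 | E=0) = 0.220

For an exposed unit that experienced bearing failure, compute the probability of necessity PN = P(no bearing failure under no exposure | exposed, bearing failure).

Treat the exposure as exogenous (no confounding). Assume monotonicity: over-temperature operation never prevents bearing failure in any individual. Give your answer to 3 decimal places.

PN ≈ 0.718

Let p₁ = 0.78, p₀ = 0.22.
Under exogeneity and monotonicity, PN = (p₁ − p₀) / p₁.
PN = (0.78 − 0.22) / 0.78 = 0.56 / 0.78 ≈ 0.7179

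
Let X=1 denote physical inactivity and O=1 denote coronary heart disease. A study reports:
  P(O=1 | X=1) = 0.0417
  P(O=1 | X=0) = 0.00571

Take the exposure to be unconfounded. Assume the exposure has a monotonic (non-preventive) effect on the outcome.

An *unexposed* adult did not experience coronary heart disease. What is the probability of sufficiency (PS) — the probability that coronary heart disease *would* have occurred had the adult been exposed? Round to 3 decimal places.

PS ≈ 0.036

Let p₁ = 0.0417, p₀ = 0.00571.
Under exogeneity and monotonicity, PS = (p₁ − p₀) / (1 − p₀).
PS = (0.0417 − 0.00571) / (1 − 0.00571) = 0.03599 / 0.99429 ≈ 0.0362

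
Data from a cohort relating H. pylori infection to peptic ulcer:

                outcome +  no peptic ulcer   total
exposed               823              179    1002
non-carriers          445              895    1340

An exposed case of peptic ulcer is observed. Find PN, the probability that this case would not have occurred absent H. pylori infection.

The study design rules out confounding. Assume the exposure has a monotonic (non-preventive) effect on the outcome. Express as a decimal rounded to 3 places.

p₁ = P(outcome | exposed) = 823/1002 = 0.82136
p₀ = P(outcome | unexposed) = 445/1340 = 0.33209
Under exogeneity and monotonicity, PN = (p₁ − p₀) / p₁.
PN = (0.82136 − 0.33209) / 0.82136 = 0.48927 / 0.82136 ≈ 0.5957

PN ≈ 0.596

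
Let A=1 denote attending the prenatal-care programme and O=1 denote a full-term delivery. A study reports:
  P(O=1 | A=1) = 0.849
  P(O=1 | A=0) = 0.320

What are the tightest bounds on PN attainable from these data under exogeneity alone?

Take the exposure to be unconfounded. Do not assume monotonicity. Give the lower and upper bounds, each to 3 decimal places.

0.623 ≤ PN ≤ 0.801

Let p₁ = 0.849, p₀ = 0.32.
Under exogeneity alone the bounds on PN are max{0,(p₁−p₀)/p₁} ≤ PN ≤ min{1,(1−p₀)/p₁}.
  lower = (p₁ − p₀)/p₁ = 0.529 / 0.849 ≈ 0.6231
  upper = min{1, (1 − p₀)/p₁} = 0.68 / 0.849 ≈ 0.8009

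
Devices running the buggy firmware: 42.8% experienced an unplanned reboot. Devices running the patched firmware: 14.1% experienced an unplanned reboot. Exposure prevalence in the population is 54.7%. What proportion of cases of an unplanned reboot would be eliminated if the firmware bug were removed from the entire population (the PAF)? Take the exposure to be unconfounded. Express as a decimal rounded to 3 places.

p₁ = 0.428, p₀ = 0.141.
Overall risk P(Y=1) = π·p₁ + (1−π)·p₀ = 0.547×0.428 + 0.453×0.141 = 0.29799.
Under exogeneity, PAF = [P(Y=1) − p₀] / P(Y=1).
PAF = (0.29799 − 0.141) / 0.29799 ≈ 0.5268

PAF ≈ 0.527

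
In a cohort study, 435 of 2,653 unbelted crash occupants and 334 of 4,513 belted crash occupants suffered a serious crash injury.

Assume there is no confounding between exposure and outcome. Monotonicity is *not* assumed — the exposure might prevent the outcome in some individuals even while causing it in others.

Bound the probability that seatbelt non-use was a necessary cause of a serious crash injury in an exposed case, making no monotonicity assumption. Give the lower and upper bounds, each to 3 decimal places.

0.549 ≤ PN ≤ 1.000

p₁ = P(outcome | exposed) = 435/2653 = 0.16397
p₀ = P(outcome | unexposed) = 334/4513 = 0.074008
Under exogeneity alone the bounds on PN are max{0,(p₁−p₀)/p₁} ≤ PN ≤ min{1,(1−p₀)/p₁}.
  lower = (p₁ − p₀)/p₁ = 0.089957 / 0.16397 ≈ 0.5486
  upper = min{1, (1 − p₀)/p₁} = 0.92599 / 0.16397 ≈ 5.6475 → capped at 1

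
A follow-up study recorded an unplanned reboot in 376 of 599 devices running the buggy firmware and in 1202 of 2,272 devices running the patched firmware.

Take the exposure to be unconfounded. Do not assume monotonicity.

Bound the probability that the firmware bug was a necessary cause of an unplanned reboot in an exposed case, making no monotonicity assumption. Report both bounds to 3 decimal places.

0.157 ≤ PN ≤ 0.750

p₁ = P(outcome | exposed) = 376/599 = 0.62771
p₀ = P(outcome | unexposed) = 1202/2272 = 0.52905
Under exogeneity alone the bounds on PN are max{0,(p₁−p₀)/p₁} ≤ PN ≤ min{1,(1−p₀)/p₁}.
  lower = (p₁ − p₀)/p₁ = 0.098664 / 0.62771 ≈ 0.1572
  upper = min{1, (1 − p₀)/p₁} = 0.47095 / 0.62771 ≈ 0.7503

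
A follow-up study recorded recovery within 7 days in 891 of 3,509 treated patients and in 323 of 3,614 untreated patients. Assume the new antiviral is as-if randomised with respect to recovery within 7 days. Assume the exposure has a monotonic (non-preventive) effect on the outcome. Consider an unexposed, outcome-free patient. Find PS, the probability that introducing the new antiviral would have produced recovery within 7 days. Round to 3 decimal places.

PS ≈ 0.181

p₁ = P(outcome | exposed) = 891/3509 = 0.25392
p₀ = P(outcome | unexposed) = 323/3614 = 0.089375
Under exogeneity and monotonicity, PS = (p₁ − p₀) / (1 − p₀).
PS = (0.25392 − 0.089375) / (1 − 0.089375) = 0.16454 / 0.91063 ≈ 0.1807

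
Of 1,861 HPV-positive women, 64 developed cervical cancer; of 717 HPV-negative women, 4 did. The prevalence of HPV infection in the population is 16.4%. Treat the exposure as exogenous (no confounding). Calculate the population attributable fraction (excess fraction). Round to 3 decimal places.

p₁ = P(outcome | exposed) = 64/1861 = 0.03439
p₀ = P(outcome | unexposed) = 4/717 = 0.0055788
Overall risk P(Y=1) = π·p₁ + (1−π)·p₀ = 0.164×0.03439 + 0.836×0.0055788 = 0.010304.
Under exogeneity, PAF = [P(Y=1) − p₀] / P(Y=1).
PAF = (0.010304 − 0.0055788) / 0.010304 ≈ 0.4586

PAF ≈ 0.459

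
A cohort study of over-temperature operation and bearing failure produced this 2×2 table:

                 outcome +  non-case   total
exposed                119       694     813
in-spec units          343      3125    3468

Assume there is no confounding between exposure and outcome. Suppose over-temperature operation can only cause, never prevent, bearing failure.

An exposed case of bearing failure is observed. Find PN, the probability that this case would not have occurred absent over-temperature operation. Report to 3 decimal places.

p₁ = P(outcome | exposed) = 119/813 = 0.14637
p₀ = P(outcome | unexposed) = 343/3468 = 0.098904
Under exogeneity and monotonicity, PN = (p₁ − p₀)/p₁.
PN = (0.14637 − 0.098904) / 0.14637 ≈ 0.3243

PN ≈ 0.324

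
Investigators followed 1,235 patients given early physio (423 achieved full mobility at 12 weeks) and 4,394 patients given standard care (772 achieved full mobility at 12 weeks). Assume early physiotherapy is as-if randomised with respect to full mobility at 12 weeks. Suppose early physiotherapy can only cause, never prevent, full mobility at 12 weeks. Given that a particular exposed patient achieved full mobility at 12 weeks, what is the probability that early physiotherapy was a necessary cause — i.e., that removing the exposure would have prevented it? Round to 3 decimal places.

p₁ = P(outcome | exposed) = 423/1235 = 0.34251
p₀ = P(outcome | unexposed) = 772/4394 = 0.17569
Under exogeneity and monotonicity, PN = (p₁ − p₀) / p₁.
PN = (0.34251 − 0.17569) / 0.34251 = 0.16682 / 0.34251 ≈ 0.4870

PN ≈ 0.487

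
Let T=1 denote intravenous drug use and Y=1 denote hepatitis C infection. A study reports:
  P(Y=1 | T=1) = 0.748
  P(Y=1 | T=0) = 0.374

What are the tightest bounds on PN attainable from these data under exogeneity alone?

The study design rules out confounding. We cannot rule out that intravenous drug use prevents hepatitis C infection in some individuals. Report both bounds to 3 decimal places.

0.500 ≤ PN ≤ 0.837

Let p₁ = 0.748, p₀ = 0.374.
Under exogeneity alone the bounds on PN are max{0,(p₁−p₀)/p₁} ≤ PN ≤ min{1,(1−p₀)/p₁}.
  lower = (p₁ − p₀)/p₁ = 0.374 / 0.748 ≈ 0.5000
  upper = min{1, (1 − p₀)/p₁} = 0.626 / 0.748 ≈ 0.8369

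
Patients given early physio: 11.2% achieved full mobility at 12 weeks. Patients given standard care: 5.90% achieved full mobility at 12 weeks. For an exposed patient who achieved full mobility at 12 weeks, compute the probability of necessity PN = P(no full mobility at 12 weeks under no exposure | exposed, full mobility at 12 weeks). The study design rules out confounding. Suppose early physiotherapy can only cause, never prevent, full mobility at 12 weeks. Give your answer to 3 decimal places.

p₁ = 0.112, p₀ = 0.059.
Under exogeneity and monotonicity, PN = (p₁ − p₀) / p₁.
PN = (0.112 − 0.059) / 0.112 = 0.053 / 0.112 ≈ 0.4732

PN ≈ 0.473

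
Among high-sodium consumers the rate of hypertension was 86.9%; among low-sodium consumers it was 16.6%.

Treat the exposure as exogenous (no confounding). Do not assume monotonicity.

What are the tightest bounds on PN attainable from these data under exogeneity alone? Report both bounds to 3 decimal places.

0.809 ≤ PN ≤ 0.960

p₁ = 0.869, p₀ = 0.166.
Under exogeneity alone the bounds on PN are max{0,(p₁−p₀)/p₁} ≤ PN ≤ min{1,(1−p₀)/p₁}.
  lower = (p₁ − p₀)/p₁ = 0.703 / 0.869 ≈ 0.8090
  upper = min{1, (1 − p₀)/p₁} = 0.834 / 0.869 ≈ 0.9597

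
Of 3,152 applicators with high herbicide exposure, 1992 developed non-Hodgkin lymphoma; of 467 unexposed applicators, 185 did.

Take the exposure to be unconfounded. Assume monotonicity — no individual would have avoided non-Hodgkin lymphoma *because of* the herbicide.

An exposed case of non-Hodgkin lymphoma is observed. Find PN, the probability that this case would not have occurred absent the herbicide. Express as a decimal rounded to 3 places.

p₁ = P(outcome | exposed) = 1992/3152 = 0.63198
p₀ = P(outcome | unexposed) = 185/467 = 0.39615
Under exogeneity and monotonicity, PN = (p₁ − p₀) / p₁.
PN = (0.63198 − 0.39615) / 0.63198 = 0.23583 / 0.63198 ≈ 0.3732

PN ≈ 0.373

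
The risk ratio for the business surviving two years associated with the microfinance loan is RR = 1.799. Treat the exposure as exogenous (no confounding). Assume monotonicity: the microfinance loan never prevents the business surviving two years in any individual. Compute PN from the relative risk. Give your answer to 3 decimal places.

Under exogeneity and monotonicity, PN = (RR − 1) / RR = 1 − 1/RR.
PN = (1.799 − 1) / 1.799 = 0.799 / 1.799 ≈ 0.4441

PN ≈ 0.444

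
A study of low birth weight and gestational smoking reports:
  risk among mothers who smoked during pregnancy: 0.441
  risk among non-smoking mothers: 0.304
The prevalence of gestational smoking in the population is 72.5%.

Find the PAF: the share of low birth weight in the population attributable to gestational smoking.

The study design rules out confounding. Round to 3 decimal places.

Let p₁ = 0.441, p₀ = 0.304.
Overall risk P(Y=1) = π·p₁ + (1−π)·p₀ = 0.725×0.441 + 0.275×0.304 = 0.40332.
Under exogeneity, PAF = [P(Y=1) − p₀] / P(Y=1).
PAF = (0.40332 − 0.304) / 0.40332 ≈ 0.2463

PAF ≈ 0.246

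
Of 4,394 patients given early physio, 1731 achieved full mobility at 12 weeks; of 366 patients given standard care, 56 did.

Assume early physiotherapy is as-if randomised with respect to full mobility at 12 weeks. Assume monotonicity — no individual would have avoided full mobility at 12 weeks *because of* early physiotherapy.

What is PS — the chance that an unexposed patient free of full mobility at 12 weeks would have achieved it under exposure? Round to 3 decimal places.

p₁ = P(outcome | exposed) = 1731/4394 = 0.39395
p₀ = P(outcome | unexposed) = 56/366 = 0.15301
Under exogeneity and monotonicity, PS = (p₁ − p₀) / (1 − p₀).
PS = (0.39395 − 0.15301) / (1 − 0.15301) = 0.24094 / 0.84699 ≈ 0.2845

PS ≈ 0.284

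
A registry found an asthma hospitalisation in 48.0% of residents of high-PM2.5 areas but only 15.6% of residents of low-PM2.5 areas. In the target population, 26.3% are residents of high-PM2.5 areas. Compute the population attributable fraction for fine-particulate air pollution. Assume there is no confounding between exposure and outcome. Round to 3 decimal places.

p₁ = 0.48, p₀ = 0.156.
Overall risk P(Y=1) = π·p₁ + (1−π)·p₀ = 0.263×0.48 + 0.737×0.156 = 0.24121.
Under exogeneity, PAF = [P(Y=1) − p₀] / P(Y=1).
PAF = (0.24121 − 0.156) / 0.24121 ≈ 0.3533

PAF ≈ 0.353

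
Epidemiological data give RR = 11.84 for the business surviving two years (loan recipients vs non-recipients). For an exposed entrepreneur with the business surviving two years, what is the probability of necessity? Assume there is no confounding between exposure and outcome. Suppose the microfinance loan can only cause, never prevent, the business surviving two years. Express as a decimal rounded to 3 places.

PN ≈ 0.916

Under exogeneity and monotonicity, PN = (RR − 1) / RR = 1 − 1/RR.
PN = (11.84 − 1) / 11.84 = 10.84 / 11.84 ≈ 0.9155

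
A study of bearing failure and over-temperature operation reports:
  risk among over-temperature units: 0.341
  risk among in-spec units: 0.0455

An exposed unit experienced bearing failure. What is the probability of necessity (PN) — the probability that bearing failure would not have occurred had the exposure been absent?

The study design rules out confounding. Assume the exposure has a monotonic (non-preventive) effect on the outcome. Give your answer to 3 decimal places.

PN ≈ 0.867

Let p₁ = 0.341, p₀ = 0.0455.
Under exogeneity and monotonicity, PN = (p₁ − p₀) / p₁.
PN = (0.341 − 0.0455) / 0.341 = 0.2955 / 0.341 ≈ 0.8666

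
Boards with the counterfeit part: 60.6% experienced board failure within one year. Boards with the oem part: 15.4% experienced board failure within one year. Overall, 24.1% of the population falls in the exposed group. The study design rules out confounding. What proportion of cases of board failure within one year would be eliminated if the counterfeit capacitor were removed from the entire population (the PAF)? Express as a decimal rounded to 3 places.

PAF ≈ 0.414

p₁ = 0.606, p₀ = 0.154.
Overall risk P(Y=1) = π·p₁ + (1−π)·p₀ = 0.241×0.606 + 0.759×0.154 = 0.26293.
Under exogeneity, PAF = [P(Y=1) − p₀] / P(Y=1).
PAF = (0.26293 − 0.154) / 0.26293 ≈ 0.4143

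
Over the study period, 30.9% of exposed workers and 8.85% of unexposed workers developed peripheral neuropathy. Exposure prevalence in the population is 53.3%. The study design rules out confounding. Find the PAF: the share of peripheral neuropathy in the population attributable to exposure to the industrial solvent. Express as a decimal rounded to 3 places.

p₁ = 0.309, p₀ = 0.0885.
Overall risk P(Y=1) = π·p₁ + (1−π)·p₀ = 0.533×0.309 + 0.467×0.0885 = 0.20603.
Under exogeneity, PAF = [P(Y=1) − p₀] / P(Y=1).
PAF = (0.20603 − 0.0885) / 0.20603 ≈ 0.5704

PAF ≈ 0.570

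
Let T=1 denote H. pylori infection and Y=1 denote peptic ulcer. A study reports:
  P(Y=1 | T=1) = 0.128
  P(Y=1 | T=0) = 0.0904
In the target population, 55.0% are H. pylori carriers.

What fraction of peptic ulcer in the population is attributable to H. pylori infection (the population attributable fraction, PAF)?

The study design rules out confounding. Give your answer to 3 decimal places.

PAF ≈ 0.186

Let p₁ = 0.128, p₀ = 0.0904.
Overall risk P(Y=1) = π·p₁ + (1−π)·p₀ = 0.55×0.128 + 0.45×0.0904 = 0.11108.
Under exogeneity, PAF = [P(Y=1) − p₀] / P(Y=1).
PAF = (0.11108 − 0.0904) / 0.11108 ≈ 0.1862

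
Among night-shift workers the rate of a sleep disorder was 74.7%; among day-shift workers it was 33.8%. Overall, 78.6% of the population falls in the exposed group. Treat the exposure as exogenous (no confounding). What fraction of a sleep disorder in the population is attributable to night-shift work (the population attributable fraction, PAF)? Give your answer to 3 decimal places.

p₁ = 0.747, p₀ = 0.338.
Overall risk P(Y=1) = π·p₁ + (1−π)·p₀ = 0.786×0.747 + 0.214×0.338 = 0.65947.
Under exogeneity, PAF = [P(Y=1) − p₀] / P(Y=1).
PAF = (0.65947 − 0.338) / 0.65947 ≈ 0.4875

PAF ≈ 0.487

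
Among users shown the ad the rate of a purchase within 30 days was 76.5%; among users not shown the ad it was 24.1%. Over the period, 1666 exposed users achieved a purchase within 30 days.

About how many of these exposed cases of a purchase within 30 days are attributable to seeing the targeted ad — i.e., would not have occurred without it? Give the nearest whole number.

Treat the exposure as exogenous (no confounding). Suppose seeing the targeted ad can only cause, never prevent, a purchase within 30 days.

p₁ = 0.765, p₀ = 0.241.
PN = (p₁ − p₀)/p₁ = (0.765 − 0.241) / 0.765 ≈ 0.68497.
Attributable cases ≈ PN × (exposed cases) = 0.68497 × 1666 ≈ 1141.16.

about 1141 cases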